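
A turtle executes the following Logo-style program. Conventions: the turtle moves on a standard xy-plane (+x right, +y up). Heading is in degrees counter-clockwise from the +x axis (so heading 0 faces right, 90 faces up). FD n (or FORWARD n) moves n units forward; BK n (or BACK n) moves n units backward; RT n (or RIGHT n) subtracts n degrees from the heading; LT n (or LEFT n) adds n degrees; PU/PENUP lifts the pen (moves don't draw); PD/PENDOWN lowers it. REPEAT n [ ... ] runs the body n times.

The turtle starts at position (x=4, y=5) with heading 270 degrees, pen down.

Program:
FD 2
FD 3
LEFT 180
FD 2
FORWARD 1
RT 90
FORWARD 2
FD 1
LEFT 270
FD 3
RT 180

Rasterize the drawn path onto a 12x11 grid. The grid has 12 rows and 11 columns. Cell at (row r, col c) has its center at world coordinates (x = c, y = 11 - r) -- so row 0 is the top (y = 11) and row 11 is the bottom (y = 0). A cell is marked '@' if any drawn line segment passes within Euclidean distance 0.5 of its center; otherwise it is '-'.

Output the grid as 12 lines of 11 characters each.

Segment 0: (4,5) -> (4,3)
Segment 1: (4,3) -> (4,0)
Segment 2: (4,0) -> (4,2)
Segment 3: (4,2) -> (4,3)
Segment 4: (4,3) -> (6,3)
Segment 5: (6,3) -> (7,3)
Segment 6: (7,3) -> (7,-0)

Answer: -----------
-----------
-----------
-----------
-----------
-----------
----@------
----@------
----@@@@---
----@--@---
----@--@---
----@--@---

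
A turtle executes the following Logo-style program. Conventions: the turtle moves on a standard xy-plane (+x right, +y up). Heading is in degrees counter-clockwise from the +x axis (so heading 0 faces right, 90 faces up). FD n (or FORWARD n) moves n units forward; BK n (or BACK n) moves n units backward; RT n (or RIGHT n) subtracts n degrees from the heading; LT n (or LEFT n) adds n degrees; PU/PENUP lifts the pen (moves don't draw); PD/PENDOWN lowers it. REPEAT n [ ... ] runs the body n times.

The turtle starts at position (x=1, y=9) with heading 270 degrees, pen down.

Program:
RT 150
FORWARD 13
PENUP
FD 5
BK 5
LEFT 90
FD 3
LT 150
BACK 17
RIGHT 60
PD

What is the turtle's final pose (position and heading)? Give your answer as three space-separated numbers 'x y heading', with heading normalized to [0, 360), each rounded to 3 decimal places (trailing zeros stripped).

Answer: -25.098 18.758 300

Derivation:
Executing turtle program step by step:
Start: pos=(1,9), heading=270, pen down
RT 150: heading 270 -> 120
FD 13: (1,9) -> (-5.5,20.258) [heading=120, draw]
PU: pen up
FD 5: (-5.5,20.258) -> (-8,24.588) [heading=120, move]
BK 5: (-8,24.588) -> (-5.5,20.258) [heading=120, move]
LT 90: heading 120 -> 210
FD 3: (-5.5,20.258) -> (-8.098,18.758) [heading=210, move]
LT 150: heading 210 -> 0
BK 17: (-8.098,18.758) -> (-25.098,18.758) [heading=0, move]
RT 60: heading 0 -> 300
PD: pen down
Final: pos=(-25.098,18.758), heading=300, 1 segment(s) drawn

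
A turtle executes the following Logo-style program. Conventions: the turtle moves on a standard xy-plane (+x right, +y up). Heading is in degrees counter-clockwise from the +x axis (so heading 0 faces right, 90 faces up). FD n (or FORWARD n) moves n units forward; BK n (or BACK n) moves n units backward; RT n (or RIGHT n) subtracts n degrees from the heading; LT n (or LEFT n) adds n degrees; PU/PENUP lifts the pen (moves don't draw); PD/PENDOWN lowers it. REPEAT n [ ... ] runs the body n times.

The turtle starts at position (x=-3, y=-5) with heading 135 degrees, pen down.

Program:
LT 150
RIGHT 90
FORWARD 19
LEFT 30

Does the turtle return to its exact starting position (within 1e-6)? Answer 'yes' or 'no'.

Executing turtle program step by step:
Start: pos=(-3,-5), heading=135, pen down
LT 150: heading 135 -> 285
RT 90: heading 285 -> 195
FD 19: (-3,-5) -> (-21.353,-9.918) [heading=195, draw]
LT 30: heading 195 -> 225
Final: pos=(-21.353,-9.918), heading=225, 1 segment(s) drawn

Start position: (-3, -5)
Final position: (-21.353, -9.918)
Distance = 19; >= 1e-6 -> NOT closed

Answer: no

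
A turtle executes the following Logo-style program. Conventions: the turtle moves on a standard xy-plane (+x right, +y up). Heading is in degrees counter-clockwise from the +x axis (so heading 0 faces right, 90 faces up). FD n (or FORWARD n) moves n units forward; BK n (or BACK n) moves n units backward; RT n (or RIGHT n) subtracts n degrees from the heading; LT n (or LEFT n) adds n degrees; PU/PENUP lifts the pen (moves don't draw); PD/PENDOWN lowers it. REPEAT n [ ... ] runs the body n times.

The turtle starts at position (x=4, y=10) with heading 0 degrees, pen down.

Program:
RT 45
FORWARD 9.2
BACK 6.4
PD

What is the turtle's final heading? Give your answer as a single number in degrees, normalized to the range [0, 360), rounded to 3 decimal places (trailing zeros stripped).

Answer: 315

Derivation:
Executing turtle program step by step:
Start: pos=(4,10), heading=0, pen down
RT 45: heading 0 -> 315
FD 9.2: (4,10) -> (10.505,3.495) [heading=315, draw]
BK 6.4: (10.505,3.495) -> (5.98,8.02) [heading=315, draw]
PD: pen down
Final: pos=(5.98,8.02), heading=315, 2 segment(s) drawn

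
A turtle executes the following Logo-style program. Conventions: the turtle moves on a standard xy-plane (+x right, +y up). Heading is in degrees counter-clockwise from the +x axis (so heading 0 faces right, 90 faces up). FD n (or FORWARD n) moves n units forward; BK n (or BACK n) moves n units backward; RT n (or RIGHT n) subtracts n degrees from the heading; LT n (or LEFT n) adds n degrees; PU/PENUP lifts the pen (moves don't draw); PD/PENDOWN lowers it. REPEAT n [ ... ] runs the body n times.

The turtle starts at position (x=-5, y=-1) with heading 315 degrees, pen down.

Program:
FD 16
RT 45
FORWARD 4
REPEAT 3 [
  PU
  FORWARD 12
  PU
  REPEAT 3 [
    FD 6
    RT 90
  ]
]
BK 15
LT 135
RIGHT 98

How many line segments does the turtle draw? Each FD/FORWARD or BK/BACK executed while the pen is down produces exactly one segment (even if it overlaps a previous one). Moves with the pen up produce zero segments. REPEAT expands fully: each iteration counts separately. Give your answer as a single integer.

Answer: 2

Derivation:
Executing turtle program step by step:
Start: pos=(-5,-1), heading=315, pen down
FD 16: (-5,-1) -> (6.314,-12.314) [heading=315, draw]
RT 45: heading 315 -> 270
FD 4: (6.314,-12.314) -> (6.314,-16.314) [heading=270, draw]
REPEAT 3 [
  -- iteration 1/3 --
  PU: pen up
  FD 12: (6.314,-16.314) -> (6.314,-28.314) [heading=270, move]
  PU: pen up
  REPEAT 3 [
    -- iteration 1/3 --
    FD 6: (6.314,-28.314) -> (6.314,-34.314) [heading=270, move]
    RT 90: heading 270 -> 180
    -- iteration 2/3 --
    FD 6: (6.314,-34.314) -> (0.314,-34.314) [heading=180, move]
    RT 90: heading 180 -> 90
    -- iteration 3/3 --
    FD 6: (0.314,-34.314) -> (0.314,-28.314) [heading=90, move]
    RT 90: heading 90 -> 0
  ]
  -- iteration 2/3 --
  PU: pen up
  FD 12: (0.314,-28.314) -> (12.314,-28.314) [heading=0, move]
  PU: pen up
  REPEAT 3 [
    -- iteration 1/3 --
    FD 6: (12.314,-28.314) -> (18.314,-28.314) [heading=0, move]
    RT 90: heading 0 -> 270
    -- iteration 2/3 --
    FD 6: (18.314,-28.314) -> (18.314,-34.314) [heading=270, move]
    RT 90: heading 270 -> 180
    -- iteration 3/3 --
    FD 6: (18.314,-34.314) -> (12.314,-34.314) [heading=180, move]
    RT 90: heading 180 -> 90
  ]
  -- iteration 3/3 --
  PU: pen up
  FD 12: (12.314,-34.314) -> (12.314,-22.314) [heading=90, move]
  PU: pen up
  REPEAT 3 [
    -- iteration 1/3 --
    FD 6: (12.314,-22.314) -> (12.314,-16.314) [heading=90, move]
    RT 90: heading 90 -> 0
    -- iteration 2/3 --
    FD 6: (12.314,-16.314) -> (18.314,-16.314) [heading=0, move]
    RT 90: heading 0 -> 270
    -- iteration 3/3 --
    FD 6: (18.314,-16.314) -> (18.314,-22.314) [heading=270, move]
    RT 90: heading 270 -> 180
  ]
]
BK 15: (18.314,-22.314) -> (33.314,-22.314) [heading=180, move]
LT 135: heading 180 -> 315
RT 98: heading 315 -> 217
Final: pos=(33.314,-22.314), heading=217, 2 segment(s) drawn
Segments drawn: 2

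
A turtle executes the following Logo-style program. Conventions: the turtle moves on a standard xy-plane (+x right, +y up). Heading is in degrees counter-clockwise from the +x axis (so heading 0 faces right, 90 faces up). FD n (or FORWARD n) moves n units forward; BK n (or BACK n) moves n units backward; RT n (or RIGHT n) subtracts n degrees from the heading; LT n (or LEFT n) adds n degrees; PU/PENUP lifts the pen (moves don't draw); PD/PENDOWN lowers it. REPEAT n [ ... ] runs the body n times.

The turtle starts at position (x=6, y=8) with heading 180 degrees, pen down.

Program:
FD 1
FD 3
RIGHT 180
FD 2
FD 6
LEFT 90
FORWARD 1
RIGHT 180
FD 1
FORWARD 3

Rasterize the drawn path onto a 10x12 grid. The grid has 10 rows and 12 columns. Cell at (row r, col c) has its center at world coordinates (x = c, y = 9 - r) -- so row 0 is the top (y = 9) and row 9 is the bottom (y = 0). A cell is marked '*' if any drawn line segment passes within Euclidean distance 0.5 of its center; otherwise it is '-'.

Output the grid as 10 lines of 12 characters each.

Segment 0: (6,8) -> (5,8)
Segment 1: (5,8) -> (2,8)
Segment 2: (2,8) -> (4,8)
Segment 3: (4,8) -> (10,8)
Segment 4: (10,8) -> (10,9)
Segment 5: (10,9) -> (10,8)
Segment 6: (10,8) -> (10,5)

Answer: ----------*-
--*********-
----------*-
----------*-
----------*-
------------
------------
------------
------------
------------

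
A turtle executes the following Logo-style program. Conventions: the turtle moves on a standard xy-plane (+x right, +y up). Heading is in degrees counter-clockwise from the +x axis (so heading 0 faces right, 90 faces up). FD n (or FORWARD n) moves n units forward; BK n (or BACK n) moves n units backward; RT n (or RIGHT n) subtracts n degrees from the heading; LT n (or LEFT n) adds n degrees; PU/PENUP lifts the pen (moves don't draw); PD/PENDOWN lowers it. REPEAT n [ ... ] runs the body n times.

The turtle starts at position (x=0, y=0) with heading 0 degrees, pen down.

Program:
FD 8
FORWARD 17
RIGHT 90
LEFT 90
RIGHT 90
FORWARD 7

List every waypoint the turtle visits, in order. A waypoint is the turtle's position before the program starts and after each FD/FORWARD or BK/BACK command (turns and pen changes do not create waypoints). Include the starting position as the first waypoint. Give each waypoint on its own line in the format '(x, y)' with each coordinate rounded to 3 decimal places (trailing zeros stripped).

Executing turtle program step by step:
Start: pos=(0,0), heading=0, pen down
FD 8: (0,0) -> (8,0) [heading=0, draw]
FD 17: (8,0) -> (25,0) [heading=0, draw]
RT 90: heading 0 -> 270
LT 90: heading 270 -> 0
RT 90: heading 0 -> 270
FD 7: (25,0) -> (25,-7) [heading=270, draw]
Final: pos=(25,-7), heading=270, 3 segment(s) drawn
Waypoints (4 total):
(0, 0)
(8, 0)
(25, 0)
(25, -7)

Answer: (0, 0)
(8, 0)
(25, 0)
(25, -7)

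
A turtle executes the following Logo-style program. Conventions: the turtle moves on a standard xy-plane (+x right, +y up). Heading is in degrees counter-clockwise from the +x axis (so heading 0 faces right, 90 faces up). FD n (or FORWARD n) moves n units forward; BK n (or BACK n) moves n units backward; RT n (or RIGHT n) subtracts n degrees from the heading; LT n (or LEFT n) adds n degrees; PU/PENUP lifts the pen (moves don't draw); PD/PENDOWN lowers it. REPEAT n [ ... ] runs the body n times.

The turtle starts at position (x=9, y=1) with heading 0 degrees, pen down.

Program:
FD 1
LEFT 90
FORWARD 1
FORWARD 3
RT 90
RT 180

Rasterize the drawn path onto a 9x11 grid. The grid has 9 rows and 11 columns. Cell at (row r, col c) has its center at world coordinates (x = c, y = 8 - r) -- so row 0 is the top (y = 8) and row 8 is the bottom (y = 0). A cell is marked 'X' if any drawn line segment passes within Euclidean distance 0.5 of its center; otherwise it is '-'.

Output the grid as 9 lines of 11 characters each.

Segment 0: (9,1) -> (10,1)
Segment 1: (10,1) -> (10,2)
Segment 2: (10,2) -> (10,5)

Answer: -----------
-----------
-----------
----------X
----------X
----------X
----------X
---------XX
-----------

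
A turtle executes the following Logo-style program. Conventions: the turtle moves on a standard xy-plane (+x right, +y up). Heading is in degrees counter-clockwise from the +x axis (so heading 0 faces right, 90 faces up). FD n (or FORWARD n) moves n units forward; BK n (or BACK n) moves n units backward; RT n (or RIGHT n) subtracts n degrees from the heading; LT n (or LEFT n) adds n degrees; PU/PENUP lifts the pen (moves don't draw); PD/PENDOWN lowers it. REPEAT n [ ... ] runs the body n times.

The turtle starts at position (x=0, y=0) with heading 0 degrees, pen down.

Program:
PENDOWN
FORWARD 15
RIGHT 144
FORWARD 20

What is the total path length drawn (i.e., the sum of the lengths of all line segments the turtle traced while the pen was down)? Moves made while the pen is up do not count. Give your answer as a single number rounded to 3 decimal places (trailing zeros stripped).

Executing turtle program step by step:
Start: pos=(0,0), heading=0, pen down
PD: pen down
FD 15: (0,0) -> (15,0) [heading=0, draw]
RT 144: heading 0 -> 216
FD 20: (15,0) -> (-1.18,-11.756) [heading=216, draw]
Final: pos=(-1.18,-11.756), heading=216, 2 segment(s) drawn

Segment lengths:
  seg 1: (0,0) -> (15,0), length = 15
  seg 2: (15,0) -> (-1.18,-11.756), length = 20
Total = 35

Answer: 35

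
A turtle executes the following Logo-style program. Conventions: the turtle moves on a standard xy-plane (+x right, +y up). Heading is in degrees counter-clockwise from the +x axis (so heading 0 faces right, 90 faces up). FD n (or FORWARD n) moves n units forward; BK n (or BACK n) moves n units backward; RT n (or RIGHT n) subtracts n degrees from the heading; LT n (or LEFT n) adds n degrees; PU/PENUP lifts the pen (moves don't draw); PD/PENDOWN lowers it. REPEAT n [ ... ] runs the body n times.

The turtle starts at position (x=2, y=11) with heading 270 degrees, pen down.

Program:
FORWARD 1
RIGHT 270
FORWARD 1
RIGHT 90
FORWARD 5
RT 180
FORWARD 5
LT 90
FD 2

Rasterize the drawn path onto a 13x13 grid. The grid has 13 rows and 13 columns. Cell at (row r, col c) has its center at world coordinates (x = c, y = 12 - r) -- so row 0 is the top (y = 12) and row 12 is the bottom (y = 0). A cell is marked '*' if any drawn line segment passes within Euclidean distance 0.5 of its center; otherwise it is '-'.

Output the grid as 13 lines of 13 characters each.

Segment 0: (2,11) -> (2,10)
Segment 1: (2,10) -> (3,10)
Segment 2: (3,10) -> (3,5)
Segment 3: (3,5) -> (3,10)
Segment 4: (3,10) -> (1,10)

Answer: -------------
--*----------
-***---------
---*---------
---*---------
---*---------
---*---------
---*---------
-------------
-------------
-------------
-------------
-------------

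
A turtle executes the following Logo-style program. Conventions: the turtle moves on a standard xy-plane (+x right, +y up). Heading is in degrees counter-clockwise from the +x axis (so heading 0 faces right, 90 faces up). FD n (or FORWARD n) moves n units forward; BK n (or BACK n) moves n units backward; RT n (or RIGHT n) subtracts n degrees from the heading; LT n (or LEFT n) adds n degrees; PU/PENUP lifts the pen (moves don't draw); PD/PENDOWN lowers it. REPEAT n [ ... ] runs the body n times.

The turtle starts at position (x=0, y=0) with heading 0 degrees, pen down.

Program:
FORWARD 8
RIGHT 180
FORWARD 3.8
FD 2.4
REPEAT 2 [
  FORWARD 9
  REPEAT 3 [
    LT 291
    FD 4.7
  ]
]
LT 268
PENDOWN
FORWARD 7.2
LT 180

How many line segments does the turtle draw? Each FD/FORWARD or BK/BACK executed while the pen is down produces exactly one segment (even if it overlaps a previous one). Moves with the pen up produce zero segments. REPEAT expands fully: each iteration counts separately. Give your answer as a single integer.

Answer: 12

Derivation:
Executing turtle program step by step:
Start: pos=(0,0), heading=0, pen down
FD 8: (0,0) -> (8,0) [heading=0, draw]
RT 180: heading 0 -> 180
FD 3.8: (8,0) -> (4.2,0) [heading=180, draw]
FD 2.4: (4.2,0) -> (1.8,0) [heading=180, draw]
REPEAT 2 [
  -- iteration 1/2 --
  FD 9: (1.8,0) -> (-7.2,0) [heading=180, draw]
  REPEAT 3 [
    -- iteration 1/3 --
    LT 291: heading 180 -> 111
    FD 4.7: (-7.2,0) -> (-8.884,4.388) [heading=111, draw]
    -- iteration 2/3 --
    LT 291: heading 111 -> 42
    FD 4.7: (-8.884,4.388) -> (-5.392,7.533) [heading=42, draw]
    -- iteration 3/3 --
    LT 291: heading 42 -> 333
    FD 4.7: (-5.392,7.533) -> (-1.204,5.399) [heading=333, draw]
  ]
  -- iteration 2/2 --
  FD 9: (-1.204,5.399) -> (6.815,1.313) [heading=333, draw]
  REPEAT 3 [
    -- iteration 1/3 --
    LT 291: heading 333 -> 264
    FD 4.7: (6.815,1.313) -> (6.324,-3.361) [heading=264, draw]
    -- iteration 2/3 --
    LT 291: heading 264 -> 195
    FD 4.7: (6.324,-3.361) -> (1.784,-4.578) [heading=195, draw]
    -- iteration 3/3 --
    LT 291: heading 195 -> 126
    FD 4.7: (1.784,-4.578) -> (-0.978,-0.775) [heading=126, draw]
  ]
]
LT 268: heading 126 -> 34
PD: pen down
FD 7.2: (-0.978,-0.775) -> (4.991,3.251) [heading=34, draw]
LT 180: heading 34 -> 214
Final: pos=(4.991,3.251), heading=214, 12 segment(s) drawn
Segments drawn: 12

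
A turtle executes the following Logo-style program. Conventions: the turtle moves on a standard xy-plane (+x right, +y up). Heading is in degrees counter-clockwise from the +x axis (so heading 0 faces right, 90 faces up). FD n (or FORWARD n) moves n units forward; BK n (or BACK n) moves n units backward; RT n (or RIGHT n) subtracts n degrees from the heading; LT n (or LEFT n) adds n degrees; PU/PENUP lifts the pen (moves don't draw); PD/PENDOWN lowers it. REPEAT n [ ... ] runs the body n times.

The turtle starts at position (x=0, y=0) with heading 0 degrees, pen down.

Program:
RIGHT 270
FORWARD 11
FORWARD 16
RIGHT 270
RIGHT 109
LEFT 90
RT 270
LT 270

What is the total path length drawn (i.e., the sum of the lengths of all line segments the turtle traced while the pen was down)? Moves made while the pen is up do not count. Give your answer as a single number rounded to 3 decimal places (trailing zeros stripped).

Executing turtle program step by step:
Start: pos=(0,0), heading=0, pen down
RT 270: heading 0 -> 90
FD 11: (0,0) -> (0,11) [heading=90, draw]
FD 16: (0,11) -> (0,27) [heading=90, draw]
RT 270: heading 90 -> 180
RT 109: heading 180 -> 71
LT 90: heading 71 -> 161
RT 270: heading 161 -> 251
LT 270: heading 251 -> 161
Final: pos=(0,27), heading=161, 2 segment(s) drawn

Segment lengths:
  seg 1: (0,0) -> (0,11), length = 11
  seg 2: (0,11) -> (0,27), length = 16
Total = 27

Answer: 27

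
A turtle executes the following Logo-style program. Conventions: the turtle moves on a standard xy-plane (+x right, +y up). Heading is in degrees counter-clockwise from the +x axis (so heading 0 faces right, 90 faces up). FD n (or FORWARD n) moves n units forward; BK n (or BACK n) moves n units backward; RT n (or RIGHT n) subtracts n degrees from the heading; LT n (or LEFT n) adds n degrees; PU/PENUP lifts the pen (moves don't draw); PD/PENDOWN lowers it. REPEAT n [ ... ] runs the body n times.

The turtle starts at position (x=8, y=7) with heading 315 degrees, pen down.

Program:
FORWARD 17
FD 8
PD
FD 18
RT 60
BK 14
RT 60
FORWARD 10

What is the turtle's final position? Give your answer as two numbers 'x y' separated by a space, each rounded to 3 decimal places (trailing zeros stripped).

Answer: 32.37 -12.471

Derivation:
Executing turtle program step by step:
Start: pos=(8,7), heading=315, pen down
FD 17: (8,7) -> (20.021,-5.021) [heading=315, draw]
FD 8: (20.021,-5.021) -> (25.678,-10.678) [heading=315, draw]
PD: pen down
FD 18: (25.678,-10.678) -> (38.406,-23.406) [heading=315, draw]
RT 60: heading 315 -> 255
BK 14: (38.406,-23.406) -> (42.029,-9.883) [heading=255, draw]
RT 60: heading 255 -> 195
FD 10: (42.029,-9.883) -> (32.37,-12.471) [heading=195, draw]
Final: pos=(32.37,-12.471), heading=195, 5 segment(s) drawn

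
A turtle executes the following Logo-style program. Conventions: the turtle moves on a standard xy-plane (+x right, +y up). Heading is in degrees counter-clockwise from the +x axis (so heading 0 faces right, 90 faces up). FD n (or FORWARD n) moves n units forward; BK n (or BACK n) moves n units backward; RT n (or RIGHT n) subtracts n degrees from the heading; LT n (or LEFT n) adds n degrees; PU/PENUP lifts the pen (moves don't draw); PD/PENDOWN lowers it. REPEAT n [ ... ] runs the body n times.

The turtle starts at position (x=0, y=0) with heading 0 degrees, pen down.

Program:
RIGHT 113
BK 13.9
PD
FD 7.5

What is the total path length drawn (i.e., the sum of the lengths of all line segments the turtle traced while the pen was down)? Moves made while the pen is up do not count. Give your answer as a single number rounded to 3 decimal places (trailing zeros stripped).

Executing turtle program step by step:
Start: pos=(0,0), heading=0, pen down
RT 113: heading 0 -> 247
BK 13.9: (0,0) -> (5.431,12.795) [heading=247, draw]
PD: pen down
FD 7.5: (5.431,12.795) -> (2.501,5.891) [heading=247, draw]
Final: pos=(2.501,5.891), heading=247, 2 segment(s) drawn

Segment lengths:
  seg 1: (0,0) -> (5.431,12.795), length = 13.9
  seg 2: (5.431,12.795) -> (2.501,5.891), length = 7.5
Total = 21.4

Answer: 21.4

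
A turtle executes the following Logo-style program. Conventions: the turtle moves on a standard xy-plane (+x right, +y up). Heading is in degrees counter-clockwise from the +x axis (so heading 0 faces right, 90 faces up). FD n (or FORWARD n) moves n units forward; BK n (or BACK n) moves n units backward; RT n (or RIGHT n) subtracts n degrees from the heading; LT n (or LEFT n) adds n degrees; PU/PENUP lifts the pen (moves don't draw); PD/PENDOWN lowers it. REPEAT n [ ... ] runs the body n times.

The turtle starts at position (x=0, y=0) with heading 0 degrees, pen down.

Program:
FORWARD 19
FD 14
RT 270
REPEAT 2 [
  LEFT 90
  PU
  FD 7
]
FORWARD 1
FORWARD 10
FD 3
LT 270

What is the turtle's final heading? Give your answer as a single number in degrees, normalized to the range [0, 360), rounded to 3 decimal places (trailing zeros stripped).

Executing turtle program step by step:
Start: pos=(0,0), heading=0, pen down
FD 19: (0,0) -> (19,0) [heading=0, draw]
FD 14: (19,0) -> (33,0) [heading=0, draw]
RT 270: heading 0 -> 90
REPEAT 2 [
  -- iteration 1/2 --
  LT 90: heading 90 -> 180
  PU: pen up
  FD 7: (33,0) -> (26,0) [heading=180, move]
  -- iteration 2/2 --
  LT 90: heading 180 -> 270
  PU: pen up
  FD 7: (26,0) -> (26,-7) [heading=270, move]
]
FD 1: (26,-7) -> (26,-8) [heading=270, move]
FD 10: (26,-8) -> (26,-18) [heading=270, move]
FD 3: (26,-18) -> (26,-21) [heading=270, move]
LT 270: heading 270 -> 180
Final: pos=(26,-21), heading=180, 2 segment(s) drawn

Answer: 180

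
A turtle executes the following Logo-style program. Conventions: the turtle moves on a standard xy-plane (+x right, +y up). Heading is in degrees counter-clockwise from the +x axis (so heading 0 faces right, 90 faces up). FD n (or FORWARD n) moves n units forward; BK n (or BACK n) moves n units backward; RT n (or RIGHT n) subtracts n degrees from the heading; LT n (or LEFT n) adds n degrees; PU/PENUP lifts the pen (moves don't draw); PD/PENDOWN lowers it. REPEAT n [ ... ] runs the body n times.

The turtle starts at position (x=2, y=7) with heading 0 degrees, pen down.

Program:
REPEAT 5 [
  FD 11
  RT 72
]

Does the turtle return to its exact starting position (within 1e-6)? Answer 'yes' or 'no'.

Answer: yes

Derivation:
Executing turtle program step by step:
Start: pos=(2,7), heading=0, pen down
REPEAT 5 [
  -- iteration 1/5 --
  FD 11: (2,7) -> (13,7) [heading=0, draw]
  RT 72: heading 0 -> 288
  -- iteration 2/5 --
  FD 11: (13,7) -> (16.399,-3.462) [heading=288, draw]
  RT 72: heading 288 -> 216
  -- iteration 3/5 --
  FD 11: (16.399,-3.462) -> (7.5,-9.927) [heading=216, draw]
  RT 72: heading 216 -> 144
  -- iteration 4/5 --
  FD 11: (7.5,-9.927) -> (-1.399,-3.462) [heading=144, draw]
  RT 72: heading 144 -> 72
  -- iteration 5/5 --
  FD 11: (-1.399,-3.462) -> (2,7) [heading=72, draw]
  RT 72: heading 72 -> 0
]
Final: pos=(2,7), heading=0, 5 segment(s) drawn

Start position: (2, 7)
Final position: (2, 7)
Distance = 0; < 1e-6 -> CLOSED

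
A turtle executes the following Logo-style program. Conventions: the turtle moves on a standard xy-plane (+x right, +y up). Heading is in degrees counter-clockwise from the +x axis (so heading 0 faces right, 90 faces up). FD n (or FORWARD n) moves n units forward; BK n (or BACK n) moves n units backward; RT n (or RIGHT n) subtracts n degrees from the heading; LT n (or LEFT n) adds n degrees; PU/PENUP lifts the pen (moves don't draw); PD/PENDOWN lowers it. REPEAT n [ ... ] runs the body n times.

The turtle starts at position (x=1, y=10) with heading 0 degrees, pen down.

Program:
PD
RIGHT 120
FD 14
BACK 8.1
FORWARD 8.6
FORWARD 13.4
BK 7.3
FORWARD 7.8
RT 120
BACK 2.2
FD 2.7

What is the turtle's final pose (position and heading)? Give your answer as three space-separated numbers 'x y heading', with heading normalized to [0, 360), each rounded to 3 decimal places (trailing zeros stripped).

Answer: -13.45 -14.162 120

Derivation:
Executing turtle program step by step:
Start: pos=(1,10), heading=0, pen down
PD: pen down
RT 120: heading 0 -> 240
FD 14: (1,10) -> (-6,-2.124) [heading=240, draw]
BK 8.1: (-6,-2.124) -> (-1.95,4.89) [heading=240, draw]
FD 8.6: (-1.95,4.89) -> (-6.25,-2.557) [heading=240, draw]
FD 13.4: (-6.25,-2.557) -> (-12.95,-14.162) [heading=240, draw]
BK 7.3: (-12.95,-14.162) -> (-9.3,-7.84) [heading=240, draw]
FD 7.8: (-9.3,-7.84) -> (-13.2,-14.595) [heading=240, draw]
RT 120: heading 240 -> 120
BK 2.2: (-13.2,-14.595) -> (-12.1,-16.5) [heading=120, draw]
FD 2.7: (-12.1,-16.5) -> (-13.45,-14.162) [heading=120, draw]
Final: pos=(-13.45,-14.162), heading=120, 8 segment(s) drawn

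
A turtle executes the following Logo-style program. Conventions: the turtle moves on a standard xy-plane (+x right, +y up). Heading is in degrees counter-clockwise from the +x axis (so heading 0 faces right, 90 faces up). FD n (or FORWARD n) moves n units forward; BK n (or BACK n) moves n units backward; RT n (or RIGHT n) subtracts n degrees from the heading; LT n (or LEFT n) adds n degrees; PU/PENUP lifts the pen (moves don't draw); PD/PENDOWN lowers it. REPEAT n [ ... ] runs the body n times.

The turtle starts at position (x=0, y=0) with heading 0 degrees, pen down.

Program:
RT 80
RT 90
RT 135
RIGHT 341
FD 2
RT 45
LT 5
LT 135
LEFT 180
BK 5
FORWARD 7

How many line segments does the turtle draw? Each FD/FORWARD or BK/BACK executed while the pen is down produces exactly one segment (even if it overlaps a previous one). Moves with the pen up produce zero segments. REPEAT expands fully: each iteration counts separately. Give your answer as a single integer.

Executing turtle program step by step:
Start: pos=(0,0), heading=0, pen down
RT 80: heading 0 -> 280
RT 90: heading 280 -> 190
RT 135: heading 190 -> 55
RT 341: heading 55 -> 74
FD 2: (0,0) -> (0.551,1.923) [heading=74, draw]
RT 45: heading 74 -> 29
LT 5: heading 29 -> 34
LT 135: heading 34 -> 169
LT 180: heading 169 -> 349
BK 5: (0.551,1.923) -> (-4.357,2.877) [heading=349, draw]
FD 7: (-4.357,2.877) -> (2.515,1.541) [heading=349, draw]
Final: pos=(2.515,1.541), heading=349, 3 segment(s) drawn
Segments drawn: 3

Answer: 3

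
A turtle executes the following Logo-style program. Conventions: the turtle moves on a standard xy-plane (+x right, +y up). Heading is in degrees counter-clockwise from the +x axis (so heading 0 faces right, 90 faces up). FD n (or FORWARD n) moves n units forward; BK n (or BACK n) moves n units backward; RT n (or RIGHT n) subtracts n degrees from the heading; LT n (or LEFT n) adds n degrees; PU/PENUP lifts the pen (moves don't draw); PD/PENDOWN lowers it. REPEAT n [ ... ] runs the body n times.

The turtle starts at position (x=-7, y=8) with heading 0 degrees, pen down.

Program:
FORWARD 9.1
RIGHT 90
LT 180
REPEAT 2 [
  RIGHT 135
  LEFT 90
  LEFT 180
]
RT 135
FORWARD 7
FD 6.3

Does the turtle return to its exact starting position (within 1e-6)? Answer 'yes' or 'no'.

Answer: no

Derivation:
Executing turtle program step by step:
Start: pos=(-7,8), heading=0, pen down
FD 9.1: (-7,8) -> (2.1,8) [heading=0, draw]
RT 90: heading 0 -> 270
LT 180: heading 270 -> 90
REPEAT 2 [
  -- iteration 1/2 --
  RT 135: heading 90 -> 315
  LT 90: heading 315 -> 45
  LT 180: heading 45 -> 225
  -- iteration 2/2 --
  RT 135: heading 225 -> 90
  LT 90: heading 90 -> 180
  LT 180: heading 180 -> 0
]
RT 135: heading 0 -> 225
FD 7: (2.1,8) -> (-2.85,3.05) [heading=225, draw]
FD 6.3: (-2.85,3.05) -> (-7.305,-1.405) [heading=225, draw]
Final: pos=(-7.305,-1.405), heading=225, 3 segment(s) drawn

Start position: (-7, 8)
Final position: (-7.305, -1.405)
Distance = 9.409; >= 1e-6 -> NOT closed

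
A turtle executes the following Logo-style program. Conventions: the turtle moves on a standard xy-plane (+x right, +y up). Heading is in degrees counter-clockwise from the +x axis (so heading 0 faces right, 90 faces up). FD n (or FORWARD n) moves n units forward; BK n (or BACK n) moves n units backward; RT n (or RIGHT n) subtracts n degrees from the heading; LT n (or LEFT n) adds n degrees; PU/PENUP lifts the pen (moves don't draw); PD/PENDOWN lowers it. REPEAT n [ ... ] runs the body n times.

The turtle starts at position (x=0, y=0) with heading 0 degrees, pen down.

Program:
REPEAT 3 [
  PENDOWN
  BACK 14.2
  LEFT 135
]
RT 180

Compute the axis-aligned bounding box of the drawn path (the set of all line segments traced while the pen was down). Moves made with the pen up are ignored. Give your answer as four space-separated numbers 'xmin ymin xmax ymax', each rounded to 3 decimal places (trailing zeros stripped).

Executing turtle program step by step:
Start: pos=(0,0), heading=0, pen down
REPEAT 3 [
  -- iteration 1/3 --
  PD: pen down
  BK 14.2: (0,0) -> (-14.2,0) [heading=0, draw]
  LT 135: heading 0 -> 135
  -- iteration 2/3 --
  PD: pen down
  BK 14.2: (-14.2,0) -> (-4.159,-10.041) [heading=135, draw]
  LT 135: heading 135 -> 270
  -- iteration 3/3 --
  PD: pen down
  BK 14.2: (-4.159,-10.041) -> (-4.159,4.159) [heading=270, draw]
  LT 135: heading 270 -> 45
]
RT 180: heading 45 -> 225
Final: pos=(-4.159,4.159), heading=225, 3 segment(s) drawn

Segment endpoints: x in {-14.2, -4.159, -4.159, 0}, y in {-10.041, 0, 4.159}
xmin=-14.2, ymin=-10.041, xmax=0, ymax=4.159

Answer: -14.2 -10.041 0 4.159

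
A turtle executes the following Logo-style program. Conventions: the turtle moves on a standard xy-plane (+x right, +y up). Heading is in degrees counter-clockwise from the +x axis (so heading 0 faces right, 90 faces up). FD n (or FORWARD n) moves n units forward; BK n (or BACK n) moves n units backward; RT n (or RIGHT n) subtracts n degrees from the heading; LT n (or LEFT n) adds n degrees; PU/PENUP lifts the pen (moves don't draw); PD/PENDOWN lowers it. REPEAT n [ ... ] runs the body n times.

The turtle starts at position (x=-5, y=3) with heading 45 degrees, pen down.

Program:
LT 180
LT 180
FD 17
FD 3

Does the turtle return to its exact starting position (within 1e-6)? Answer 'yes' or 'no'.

Answer: no

Derivation:
Executing turtle program step by step:
Start: pos=(-5,3), heading=45, pen down
LT 180: heading 45 -> 225
LT 180: heading 225 -> 45
FD 17: (-5,3) -> (7.021,15.021) [heading=45, draw]
FD 3: (7.021,15.021) -> (9.142,17.142) [heading=45, draw]
Final: pos=(9.142,17.142), heading=45, 2 segment(s) drawn

Start position: (-5, 3)
Final position: (9.142, 17.142)
Distance = 20; >= 1e-6 -> NOT closed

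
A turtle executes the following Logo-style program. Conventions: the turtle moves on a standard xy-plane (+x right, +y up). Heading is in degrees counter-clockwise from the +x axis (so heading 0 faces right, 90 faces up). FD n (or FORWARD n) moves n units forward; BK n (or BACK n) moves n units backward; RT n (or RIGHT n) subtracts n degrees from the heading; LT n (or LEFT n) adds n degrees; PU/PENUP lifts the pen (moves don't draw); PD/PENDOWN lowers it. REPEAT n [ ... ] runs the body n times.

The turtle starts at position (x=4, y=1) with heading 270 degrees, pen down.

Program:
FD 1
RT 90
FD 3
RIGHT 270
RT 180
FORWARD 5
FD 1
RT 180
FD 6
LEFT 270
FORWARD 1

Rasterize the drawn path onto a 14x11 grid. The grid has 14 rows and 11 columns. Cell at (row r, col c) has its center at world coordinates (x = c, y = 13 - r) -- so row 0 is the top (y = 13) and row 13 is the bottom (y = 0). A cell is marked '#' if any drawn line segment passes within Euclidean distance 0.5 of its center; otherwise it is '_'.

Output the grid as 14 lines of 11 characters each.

Answer: ___________
___________
___________
___________
___________
___________
___________
_#_________
_#_________
_#_________
_#_________
_#_________
_#__#______
#####______

Derivation:
Segment 0: (4,1) -> (4,0)
Segment 1: (4,0) -> (1,0)
Segment 2: (1,0) -> (1,5)
Segment 3: (1,5) -> (1,6)
Segment 4: (1,6) -> (1,0)
Segment 5: (1,0) -> (0,-0)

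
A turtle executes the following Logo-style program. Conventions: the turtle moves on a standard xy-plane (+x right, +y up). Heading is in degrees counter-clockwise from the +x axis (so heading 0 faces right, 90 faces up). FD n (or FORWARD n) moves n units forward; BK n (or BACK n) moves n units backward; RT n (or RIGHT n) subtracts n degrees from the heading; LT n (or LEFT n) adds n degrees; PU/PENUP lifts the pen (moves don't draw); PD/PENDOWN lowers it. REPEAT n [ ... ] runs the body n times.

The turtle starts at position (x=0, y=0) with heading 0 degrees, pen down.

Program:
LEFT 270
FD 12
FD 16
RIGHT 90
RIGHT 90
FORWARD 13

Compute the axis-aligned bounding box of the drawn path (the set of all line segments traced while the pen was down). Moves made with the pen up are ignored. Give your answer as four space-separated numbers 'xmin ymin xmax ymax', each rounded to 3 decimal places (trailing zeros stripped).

Answer: 0 -28 0 0

Derivation:
Executing turtle program step by step:
Start: pos=(0,0), heading=0, pen down
LT 270: heading 0 -> 270
FD 12: (0,0) -> (0,-12) [heading=270, draw]
FD 16: (0,-12) -> (0,-28) [heading=270, draw]
RT 90: heading 270 -> 180
RT 90: heading 180 -> 90
FD 13: (0,-28) -> (0,-15) [heading=90, draw]
Final: pos=(0,-15), heading=90, 3 segment(s) drawn

Segment endpoints: x in {0, 0, 0, 0}, y in {-28, -15, -12, 0}
xmin=0, ymin=-28, xmax=0, ymax=0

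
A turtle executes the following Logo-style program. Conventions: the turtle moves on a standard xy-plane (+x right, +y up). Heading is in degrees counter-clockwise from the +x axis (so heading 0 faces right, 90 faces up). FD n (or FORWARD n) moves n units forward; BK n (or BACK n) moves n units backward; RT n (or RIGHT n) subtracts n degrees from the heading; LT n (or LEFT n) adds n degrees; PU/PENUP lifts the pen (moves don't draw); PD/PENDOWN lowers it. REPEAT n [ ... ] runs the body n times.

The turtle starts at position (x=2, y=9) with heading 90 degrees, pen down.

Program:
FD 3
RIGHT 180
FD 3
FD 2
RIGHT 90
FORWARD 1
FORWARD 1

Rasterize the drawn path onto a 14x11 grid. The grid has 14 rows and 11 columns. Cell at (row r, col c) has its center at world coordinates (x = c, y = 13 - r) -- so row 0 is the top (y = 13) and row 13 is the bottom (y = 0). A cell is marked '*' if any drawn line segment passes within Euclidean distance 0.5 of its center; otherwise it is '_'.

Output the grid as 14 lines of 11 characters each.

Answer: ___________
__*________
__*________
__*________
__*________
__*________
***________
___________
___________
___________
___________
___________
___________
___________

Derivation:
Segment 0: (2,9) -> (2,12)
Segment 1: (2,12) -> (2,9)
Segment 2: (2,9) -> (2,7)
Segment 3: (2,7) -> (1,7)
Segment 4: (1,7) -> (0,7)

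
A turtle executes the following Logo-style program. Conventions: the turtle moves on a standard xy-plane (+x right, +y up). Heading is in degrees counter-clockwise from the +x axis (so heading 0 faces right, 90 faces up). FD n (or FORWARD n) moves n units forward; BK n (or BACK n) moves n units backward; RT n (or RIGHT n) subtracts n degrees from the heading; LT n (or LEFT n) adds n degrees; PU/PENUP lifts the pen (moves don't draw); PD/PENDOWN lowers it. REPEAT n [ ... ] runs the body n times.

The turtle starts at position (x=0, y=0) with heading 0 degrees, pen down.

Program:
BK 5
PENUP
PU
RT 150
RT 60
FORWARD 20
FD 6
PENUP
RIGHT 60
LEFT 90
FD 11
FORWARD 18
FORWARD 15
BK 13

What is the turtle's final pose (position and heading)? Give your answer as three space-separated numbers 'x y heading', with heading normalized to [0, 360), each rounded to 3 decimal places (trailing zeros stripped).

Executing turtle program step by step:
Start: pos=(0,0), heading=0, pen down
BK 5: (0,0) -> (-5,0) [heading=0, draw]
PU: pen up
PU: pen up
RT 150: heading 0 -> 210
RT 60: heading 210 -> 150
FD 20: (-5,0) -> (-22.321,10) [heading=150, move]
FD 6: (-22.321,10) -> (-27.517,13) [heading=150, move]
PU: pen up
RT 60: heading 150 -> 90
LT 90: heading 90 -> 180
FD 11: (-27.517,13) -> (-38.517,13) [heading=180, move]
FD 18: (-38.517,13) -> (-56.517,13) [heading=180, move]
FD 15: (-56.517,13) -> (-71.517,13) [heading=180, move]
BK 13: (-71.517,13) -> (-58.517,13) [heading=180, move]
Final: pos=(-58.517,13), heading=180, 1 segment(s) drawn

Answer: -58.517 13 180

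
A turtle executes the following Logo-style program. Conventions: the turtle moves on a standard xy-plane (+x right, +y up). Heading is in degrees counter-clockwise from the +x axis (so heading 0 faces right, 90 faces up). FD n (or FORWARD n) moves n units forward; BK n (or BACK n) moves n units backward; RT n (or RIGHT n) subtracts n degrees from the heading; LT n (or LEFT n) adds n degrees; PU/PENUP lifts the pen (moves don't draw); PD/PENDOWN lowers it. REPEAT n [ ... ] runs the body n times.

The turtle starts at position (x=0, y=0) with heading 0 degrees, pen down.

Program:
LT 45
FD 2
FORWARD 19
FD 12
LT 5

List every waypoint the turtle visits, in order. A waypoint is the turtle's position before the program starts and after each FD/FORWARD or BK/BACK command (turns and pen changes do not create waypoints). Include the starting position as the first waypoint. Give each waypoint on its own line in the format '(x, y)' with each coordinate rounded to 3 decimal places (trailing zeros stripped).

Answer: (0, 0)
(1.414, 1.414)
(14.849, 14.849)
(23.335, 23.335)

Derivation:
Executing turtle program step by step:
Start: pos=(0,0), heading=0, pen down
LT 45: heading 0 -> 45
FD 2: (0,0) -> (1.414,1.414) [heading=45, draw]
FD 19: (1.414,1.414) -> (14.849,14.849) [heading=45, draw]
FD 12: (14.849,14.849) -> (23.335,23.335) [heading=45, draw]
LT 5: heading 45 -> 50
Final: pos=(23.335,23.335), heading=50, 3 segment(s) drawn
Waypoints (4 total):
(0, 0)
(1.414, 1.414)
(14.849, 14.849)
(23.335, 23.335)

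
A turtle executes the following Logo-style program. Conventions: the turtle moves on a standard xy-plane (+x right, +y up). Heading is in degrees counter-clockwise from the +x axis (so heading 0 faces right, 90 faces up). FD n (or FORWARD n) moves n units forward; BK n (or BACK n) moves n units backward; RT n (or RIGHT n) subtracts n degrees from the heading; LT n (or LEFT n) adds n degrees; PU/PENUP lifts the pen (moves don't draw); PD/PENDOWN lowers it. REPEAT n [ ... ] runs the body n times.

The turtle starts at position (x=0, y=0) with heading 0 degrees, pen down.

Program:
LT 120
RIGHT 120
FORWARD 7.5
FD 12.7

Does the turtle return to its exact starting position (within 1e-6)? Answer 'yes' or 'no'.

Answer: no

Derivation:
Executing turtle program step by step:
Start: pos=(0,0), heading=0, pen down
LT 120: heading 0 -> 120
RT 120: heading 120 -> 0
FD 7.5: (0,0) -> (7.5,0) [heading=0, draw]
FD 12.7: (7.5,0) -> (20.2,0) [heading=0, draw]
Final: pos=(20.2,0), heading=0, 2 segment(s) drawn

Start position: (0, 0)
Final position: (20.2, 0)
Distance = 20.2; >= 1e-6 -> NOT closed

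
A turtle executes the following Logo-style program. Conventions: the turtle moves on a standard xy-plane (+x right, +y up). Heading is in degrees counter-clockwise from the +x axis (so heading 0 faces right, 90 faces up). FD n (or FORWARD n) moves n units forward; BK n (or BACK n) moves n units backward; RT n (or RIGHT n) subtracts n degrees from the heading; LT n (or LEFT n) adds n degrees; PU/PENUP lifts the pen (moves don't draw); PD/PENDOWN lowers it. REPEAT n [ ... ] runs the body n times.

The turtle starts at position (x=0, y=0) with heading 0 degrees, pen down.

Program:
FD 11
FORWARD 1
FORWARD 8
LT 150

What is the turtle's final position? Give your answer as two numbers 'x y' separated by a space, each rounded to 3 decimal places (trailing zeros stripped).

Executing turtle program step by step:
Start: pos=(0,0), heading=0, pen down
FD 11: (0,0) -> (11,0) [heading=0, draw]
FD 1: (11,0) -> (12,0) [heading=0, draw]
FD 8: (12,0) -> (20,0) [heading=0, draw]
LT 150: heading 0 -> 150
Final: pos=(20,0), heading=150, 3 segment(s) drawn

Answer: 20 0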